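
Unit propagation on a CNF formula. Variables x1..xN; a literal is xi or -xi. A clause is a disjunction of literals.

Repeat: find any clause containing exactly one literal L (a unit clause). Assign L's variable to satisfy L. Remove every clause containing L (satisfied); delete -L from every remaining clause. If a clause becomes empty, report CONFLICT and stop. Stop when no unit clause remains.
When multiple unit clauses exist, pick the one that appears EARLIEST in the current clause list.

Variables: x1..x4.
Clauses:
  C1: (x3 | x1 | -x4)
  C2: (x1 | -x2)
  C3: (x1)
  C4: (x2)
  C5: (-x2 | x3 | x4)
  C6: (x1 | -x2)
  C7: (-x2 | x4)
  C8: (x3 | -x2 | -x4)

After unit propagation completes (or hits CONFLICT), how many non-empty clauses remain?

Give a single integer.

Answer: 0

Derivation:
unit clause [1] forces x1=T; simplify:
  satisfied 4 clause(s); 4 remain; assigned so far: [1]
unit clause [2] forces x2=T; simplify:
  drop -2 from [-2, 3, 4] -> [3, 4]
  drop -2 from [-2, 4] -> [4]
  drop -2 from [3, -2, -4] -> [3, -4]
  satisfied 1 clause(s); 3 remain; assigned so far: [1, 2]
unit clause [4] forces x4=T; simplify:
  drop -4 from [3, -4] -> [3]
  satisfied 2 clause(s); 1 remain; assigned so far: [1, 2, 4]
unit clause [3] forces x3=T; simplify:
  satisfied 1 clause(s); 0 remain; assigned so far: [1, 2, 3, 4]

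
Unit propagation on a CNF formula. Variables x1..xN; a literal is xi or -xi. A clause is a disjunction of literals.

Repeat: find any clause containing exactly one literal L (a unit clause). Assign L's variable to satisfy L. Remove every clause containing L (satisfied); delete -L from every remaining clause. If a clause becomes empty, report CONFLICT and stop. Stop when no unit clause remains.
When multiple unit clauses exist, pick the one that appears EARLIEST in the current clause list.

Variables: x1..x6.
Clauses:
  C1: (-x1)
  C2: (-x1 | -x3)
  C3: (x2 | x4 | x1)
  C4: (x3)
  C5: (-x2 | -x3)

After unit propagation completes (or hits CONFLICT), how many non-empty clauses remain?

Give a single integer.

Answer: 0

Derivation:
unit clause [-1] forces x1=F; simplify:
  drop 1 from [2, 4, 1] -> [2, 4]
  satisfied 2 clause(s); 3 remain; assigned so far: [1]
unit clause [3] forces x3=T; simplify:
  drop -3 from [-2, -3] -> [-2]
  satisfied 1 clause(s); 2 remain; assigned so far: [1, 3]
unit clause [-2] forces x2=F; simplify:
  drop 2 from [2, 4] -> [4]
  satisfied 1 clause(s); 1 remain; assigned so far: [1, 2, 3]
unit clause [4] forces x4=T; simplify:
  satisfied 1 clause(s); 0 remain; assigned so far: [1, 2, 3, 4]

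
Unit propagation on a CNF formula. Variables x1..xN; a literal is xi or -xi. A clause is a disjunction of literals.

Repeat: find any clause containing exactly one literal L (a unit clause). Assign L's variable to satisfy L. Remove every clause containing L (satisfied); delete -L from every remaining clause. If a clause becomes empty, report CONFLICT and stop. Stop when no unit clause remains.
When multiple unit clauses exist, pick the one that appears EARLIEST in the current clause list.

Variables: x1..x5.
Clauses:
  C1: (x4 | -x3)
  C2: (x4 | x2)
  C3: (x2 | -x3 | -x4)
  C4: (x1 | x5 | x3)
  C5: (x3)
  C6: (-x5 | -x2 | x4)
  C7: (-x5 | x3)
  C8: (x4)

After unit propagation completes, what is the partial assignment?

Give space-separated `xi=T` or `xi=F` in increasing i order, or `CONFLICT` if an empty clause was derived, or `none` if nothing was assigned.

Answer: x2=T x3=T x4=T

Derivation:
unit clause [3] forces x3=T; simplify:
  drop -3 from [4, -3] -> [4]
  drop -3 from [2, -3, -4] -> [2, -4]
  satisfied 3 clause(s); 5 remain; assigned so far: [3]
unit clause [4] forces x4=T; simplify:
  drop -4 from [2, -4] -> [2]
  satisfied 4 clause(s); 1 remain; assigned so far: [3, 4]
unit clause [2] forces x2=T; simplify:
  satisfied 1 clause(s); 0 remain; assigned so far: [2, 3, 4]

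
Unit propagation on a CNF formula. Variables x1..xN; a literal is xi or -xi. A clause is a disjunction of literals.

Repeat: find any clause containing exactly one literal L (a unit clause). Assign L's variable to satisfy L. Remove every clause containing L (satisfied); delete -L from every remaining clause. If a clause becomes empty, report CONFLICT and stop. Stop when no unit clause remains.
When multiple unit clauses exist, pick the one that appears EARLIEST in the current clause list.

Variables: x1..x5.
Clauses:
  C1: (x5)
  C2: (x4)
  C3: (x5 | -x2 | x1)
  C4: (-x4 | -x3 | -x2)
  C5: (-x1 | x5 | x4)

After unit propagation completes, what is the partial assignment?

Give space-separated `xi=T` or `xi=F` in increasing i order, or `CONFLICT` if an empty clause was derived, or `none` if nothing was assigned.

Answer: x4=T x5=T

Derivation:
unit clause [5] forces x5=T; simplify:
  satisfied 3 clause(s); 2 remain; assigned so far: [5]
unit clause [4] forces x4=T; simplify:
  drop -4 from [-4, -3, -2] -> [-3, -2]
  satisfied 1 clause(s); 1 remain; assigned so far: [4, 5]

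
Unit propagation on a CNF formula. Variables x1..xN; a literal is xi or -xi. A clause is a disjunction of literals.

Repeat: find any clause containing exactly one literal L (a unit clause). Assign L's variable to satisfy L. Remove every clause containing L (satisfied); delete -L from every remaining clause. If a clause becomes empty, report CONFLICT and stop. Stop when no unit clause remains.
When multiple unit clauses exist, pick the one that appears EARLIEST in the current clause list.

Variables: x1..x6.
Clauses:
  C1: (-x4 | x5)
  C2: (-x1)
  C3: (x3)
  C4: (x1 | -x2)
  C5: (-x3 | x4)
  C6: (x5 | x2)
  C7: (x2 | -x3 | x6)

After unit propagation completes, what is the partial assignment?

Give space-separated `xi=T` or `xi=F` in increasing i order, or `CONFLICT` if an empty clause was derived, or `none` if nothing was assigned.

unit clause [-1] forces x1=F; simplify:
  drop 1 from [1, -2] -> [-2]
  satisfied 1 clause(s); 6 remain; assigned so far: [1]
unit clause [3] forces x3=T; simplify:
  drop -3 from [-3, 4] -> [4]
  drop -3 from [2, -3, 6] -> [2, 6]
  satisfied 1 clause(s); 5 remain; assigned so far: [1, 3]
unit clause [-2] forces x2=F; simplify:
  drop 2 from [5, 2] -> [5]
  drop 2 from [2, 6] -> [6]
  satisfied 1 clause(s); 4 remain; assigned so far: [1, 2, 3]
unit clause [4] forces x4=T; simplify:
  drop -4 from [-4, 5] -> [5]
  satisfied 1 clause(s); 3 remain; assigned so far: [1, 2, 3, 4]
unit clause [5] forces x5=T; simplify:
  satisfied 2 clause(s); 1 remain; assigned so far: [1, 2, 3, 4, 5]
unit clause [6] forces x6=T; simplify:
  satisfied 1 clause(s); 0 remain; assigned so far: [1, 2, 3, 4, 5, 6]

Answer: x1=F x2=F x3=T x4=T x5=T x6=T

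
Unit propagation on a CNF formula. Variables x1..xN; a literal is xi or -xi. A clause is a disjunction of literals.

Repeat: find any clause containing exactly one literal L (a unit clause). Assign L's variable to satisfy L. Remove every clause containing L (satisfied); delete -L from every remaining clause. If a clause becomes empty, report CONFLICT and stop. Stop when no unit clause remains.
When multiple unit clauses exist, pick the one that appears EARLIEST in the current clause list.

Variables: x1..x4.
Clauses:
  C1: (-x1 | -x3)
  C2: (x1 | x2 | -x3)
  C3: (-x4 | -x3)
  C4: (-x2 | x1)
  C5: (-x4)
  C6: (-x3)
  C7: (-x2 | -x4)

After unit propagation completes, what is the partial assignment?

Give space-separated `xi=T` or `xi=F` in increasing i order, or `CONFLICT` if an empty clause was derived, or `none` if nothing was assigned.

Answer: x3=F x4=F

Derivation:
unit clause [-4] forces x4=F; simplify:
  satisfied 3 clause(s); 4 remain; assigned so far: [4]
unit clause [-3] forces x3=F; simplify:
  satisfied 3 clause(s); 1 remain; assigned so far: [3, 4]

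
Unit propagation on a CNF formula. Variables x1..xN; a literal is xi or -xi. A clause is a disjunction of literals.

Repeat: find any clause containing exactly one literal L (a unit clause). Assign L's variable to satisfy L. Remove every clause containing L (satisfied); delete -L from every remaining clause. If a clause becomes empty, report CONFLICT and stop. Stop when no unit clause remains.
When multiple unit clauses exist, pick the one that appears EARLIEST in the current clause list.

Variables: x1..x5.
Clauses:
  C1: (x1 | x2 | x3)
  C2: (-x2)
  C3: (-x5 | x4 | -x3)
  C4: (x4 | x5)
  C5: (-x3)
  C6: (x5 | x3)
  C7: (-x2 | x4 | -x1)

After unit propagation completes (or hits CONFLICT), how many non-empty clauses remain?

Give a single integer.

Answer: 0

Derivation:
unit clause [-2] forces x2=F; simplify:
  drop 2 from [1, 2, 3] -> [1, 3]
  satisfied 2 clause(s); 5 remain; assigned so far: [2]
unit clause [-3] forces x3=F; simplify:
  drop 3 from [1, 3] -> [1]
  drop 3 from [5, 3] -> [5]
  satisfied 2 clause(s); 3 remain; assigned so far: [2, 3]
unit clause [1] forces x1=T; simplify:
  satisfied 1 clause(s); 2 remain; assigned so far: [1, 2, 3]
unit clause [5] forces x5=T; simplify:
  satisfied 2 clause(s); 0 remain; assigned so far: [1, 2, 3, 5]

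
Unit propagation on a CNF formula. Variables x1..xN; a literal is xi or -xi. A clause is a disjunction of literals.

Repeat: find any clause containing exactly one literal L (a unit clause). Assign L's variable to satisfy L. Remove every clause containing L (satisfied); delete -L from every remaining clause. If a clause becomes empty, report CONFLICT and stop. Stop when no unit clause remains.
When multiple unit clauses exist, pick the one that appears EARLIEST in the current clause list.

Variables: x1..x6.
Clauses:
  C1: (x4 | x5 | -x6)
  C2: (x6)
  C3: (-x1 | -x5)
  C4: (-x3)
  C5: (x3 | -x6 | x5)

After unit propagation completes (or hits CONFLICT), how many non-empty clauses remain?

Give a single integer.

Answer: 0

Derivation:
unit clause [6] forces x6=T; simplify:
  drop -6 from [4, 5, -6] -> [4, 5]
  drop -6 from [3, -6, 5] -> [3, 5]
  satisfied 1 clause(s); 4 remain; assigned so far: [6]
unit clause [-3] forces x3=F; simplify:
  drop 3 from [3, 5] -> [5]
  satisfied 1 clause(s); 3 remain; assigned so far: [3, 6]
unit clause [5] forces x5=T; simplify:
  drop -5 from [-1, -5] -> [-1]
  satisfied 2 clause(s); 1 remain; assigned so far: [3, 5, 6]
unit clause [-1] forces x1=F; simplify:
  satisfied 1 clause(s); 0 remain; assigned so far: [1, 3, 5, 6]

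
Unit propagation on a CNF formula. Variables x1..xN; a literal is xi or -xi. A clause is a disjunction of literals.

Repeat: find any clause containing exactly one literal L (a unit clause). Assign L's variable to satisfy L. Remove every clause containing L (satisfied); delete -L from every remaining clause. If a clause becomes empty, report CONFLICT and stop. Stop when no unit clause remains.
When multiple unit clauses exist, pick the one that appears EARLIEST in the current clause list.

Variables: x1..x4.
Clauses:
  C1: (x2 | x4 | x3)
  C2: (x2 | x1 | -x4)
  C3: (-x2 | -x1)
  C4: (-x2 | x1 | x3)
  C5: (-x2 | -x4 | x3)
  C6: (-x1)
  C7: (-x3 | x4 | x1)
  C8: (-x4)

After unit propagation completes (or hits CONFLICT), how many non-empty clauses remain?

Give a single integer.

Answer: 0

Derivation:
unit clause [-1] forces x1=F; simplify:
  drop 1 from [2, 1, -4] -> [2, -4]
  drop 1 from [-2, 1, 3] -> [-2, 3]
  drop 1 from [-3, 4, 1] -> [-3, 4]
  satisfied 2 clause(s); 6 remain; assigned so far: [1]
unit clause [-4] forces x4=F; simplify:
  drop 4 from [2, 4, 3] -> [2, 3]
  drop 4 from [-3, 4] -> [-3]
  satisfied 3 clause(s); 3 remain; assigned so far: [1, 4]
unit clause [-3] forces x3=F; simplify:
  drop 3 from [2, 3] -> [2]
  drop 3 from [-2, 3] -> [-2]
  satisfied 1 clause(s); 2 remain; assigned so far: [1, 3, 4]
unit clause [2] forces x2=T; simplify:
  drop -2 from [-2] -> [] (empty!)
  satisfied 1 clause(s); 1 remain; assigned so far: [1, 2, 3, 4]
CONFLICT (empty clause)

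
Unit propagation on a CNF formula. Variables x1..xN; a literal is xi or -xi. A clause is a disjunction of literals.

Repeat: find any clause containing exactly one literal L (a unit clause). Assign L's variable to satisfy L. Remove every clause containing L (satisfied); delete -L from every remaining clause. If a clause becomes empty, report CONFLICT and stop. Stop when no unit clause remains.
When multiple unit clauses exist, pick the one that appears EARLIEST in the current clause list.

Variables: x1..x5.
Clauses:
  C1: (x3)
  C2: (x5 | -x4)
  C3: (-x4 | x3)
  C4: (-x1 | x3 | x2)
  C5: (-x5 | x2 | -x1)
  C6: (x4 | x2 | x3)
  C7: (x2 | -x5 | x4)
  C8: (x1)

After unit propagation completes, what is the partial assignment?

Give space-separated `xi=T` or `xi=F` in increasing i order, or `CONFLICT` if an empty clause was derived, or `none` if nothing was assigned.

unit clause [3] forces x3=T; simplify:
  satisfied 4 clause(s); 4 remain; assigned so far: [3]
unit clause [1] forces x1=T; simplify:
  drop -1 from [-5, 2, -1] -> [-5, 2]
  satisfied 1 clause(s); 3 remain; assigned so far: [1, 3]

Answer: x1=T x3=T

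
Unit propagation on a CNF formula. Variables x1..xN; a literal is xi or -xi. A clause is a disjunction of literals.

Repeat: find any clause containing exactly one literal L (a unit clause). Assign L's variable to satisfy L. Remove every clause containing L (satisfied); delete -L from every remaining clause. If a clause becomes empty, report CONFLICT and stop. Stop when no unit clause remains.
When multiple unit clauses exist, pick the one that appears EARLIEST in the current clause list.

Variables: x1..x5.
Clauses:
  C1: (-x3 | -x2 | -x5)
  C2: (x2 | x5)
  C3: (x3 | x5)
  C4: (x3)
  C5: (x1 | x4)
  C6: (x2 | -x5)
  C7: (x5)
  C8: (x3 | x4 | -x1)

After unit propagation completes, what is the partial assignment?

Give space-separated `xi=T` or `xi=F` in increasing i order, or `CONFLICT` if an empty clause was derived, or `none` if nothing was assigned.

Answer: CONFLICT

Derivation:
unit clause [3] forces x3=T; simplify:
  drop -3 from [-3, -2, -5] -> [-2, -5]
  satisfied 3 clause(s); 5 remain; assigned so far: [3]
unit clause [5] forces x5=T; simplify:
  drop -5 from [-2, -5] -> [-2]
  drop -5 from [2, -5] -> [2]
  satisfied 2 clause(s); 3 remain; assigned so far: [3, 5]
unit clause [-2] forces x2=F; simplify:
  drop 2 from [2] -> [] (empty!)
  satisfied 1 clause(s); 2 remain; assigned so far: [2, 3, 5]
CONFLICT (empty clause)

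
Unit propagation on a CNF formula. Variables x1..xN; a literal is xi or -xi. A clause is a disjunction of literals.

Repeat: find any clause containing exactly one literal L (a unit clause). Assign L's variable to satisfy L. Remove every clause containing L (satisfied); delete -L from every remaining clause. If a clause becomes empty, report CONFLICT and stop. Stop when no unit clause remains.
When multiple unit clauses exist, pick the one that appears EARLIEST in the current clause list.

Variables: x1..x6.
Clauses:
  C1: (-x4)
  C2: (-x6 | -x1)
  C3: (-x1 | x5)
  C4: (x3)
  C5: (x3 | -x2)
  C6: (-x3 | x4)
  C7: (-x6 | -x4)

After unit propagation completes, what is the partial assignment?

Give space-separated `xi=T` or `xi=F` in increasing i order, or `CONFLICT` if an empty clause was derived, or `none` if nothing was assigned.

Answer: CONFLICT

Derivation:
unit clause [-4] forces x4=F; simplify:
  drop 4 from [-3, 4] -> [-3]
  satisfied 2 clause(s); 5 remain; assigned so far: [4]
unit clause [3] forces x3=T; simplify:
  drop -3 from [-3] -> [] (empty!)
  satisfied 2 clause(s); 3 remain; assigned so far: [3, 4]
CONFLICT (empty clause)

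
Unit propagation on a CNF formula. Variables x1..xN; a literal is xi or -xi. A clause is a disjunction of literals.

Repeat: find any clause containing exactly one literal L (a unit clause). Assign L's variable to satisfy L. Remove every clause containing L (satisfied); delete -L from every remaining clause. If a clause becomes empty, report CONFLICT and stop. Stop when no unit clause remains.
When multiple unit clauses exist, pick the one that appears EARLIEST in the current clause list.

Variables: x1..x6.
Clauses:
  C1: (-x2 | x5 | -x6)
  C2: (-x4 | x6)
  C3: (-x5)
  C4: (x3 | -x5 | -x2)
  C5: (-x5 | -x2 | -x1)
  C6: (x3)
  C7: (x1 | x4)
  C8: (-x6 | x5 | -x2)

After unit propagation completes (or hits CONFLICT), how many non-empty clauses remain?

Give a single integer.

Answer: 4

Derivation:
unit clause [-5] forces x5=F; simplify:
  drop 5 from [-2, 5, -6] -> [-2, -6]
  drop 5 from [-6, 5, -2] -> [-6, -2]
  satisfied 3 clause(s); 5 remain; assigned so far: [5]
unit clause [3] forces x3=T; simplify:
  satisfied 1 clause(s); 4 remain; assigned so far: [3, 5]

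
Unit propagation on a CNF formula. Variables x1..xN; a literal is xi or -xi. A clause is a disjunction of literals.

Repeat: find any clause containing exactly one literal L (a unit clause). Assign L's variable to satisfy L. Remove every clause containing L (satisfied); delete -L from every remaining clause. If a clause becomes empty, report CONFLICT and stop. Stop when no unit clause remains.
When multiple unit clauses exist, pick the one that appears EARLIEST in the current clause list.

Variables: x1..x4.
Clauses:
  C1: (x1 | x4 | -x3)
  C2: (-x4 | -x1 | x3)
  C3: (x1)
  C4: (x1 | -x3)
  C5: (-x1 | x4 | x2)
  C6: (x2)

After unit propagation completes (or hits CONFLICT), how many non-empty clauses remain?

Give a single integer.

unit clause [1] forces x1=T; simplify:
  drop -1 from [-4, -1, 3] -> [-4, 3]
  drop -1 from [-1, 4, 2] -> [4, 2]
  satisfied 3 clause(s); 3 remain; assigned so far: [1]
unit clause [2] forces x2=T; simplify:
  satisfied 2 clause(s); 1 remain; assigned so far: [1, 2]

Answer: 1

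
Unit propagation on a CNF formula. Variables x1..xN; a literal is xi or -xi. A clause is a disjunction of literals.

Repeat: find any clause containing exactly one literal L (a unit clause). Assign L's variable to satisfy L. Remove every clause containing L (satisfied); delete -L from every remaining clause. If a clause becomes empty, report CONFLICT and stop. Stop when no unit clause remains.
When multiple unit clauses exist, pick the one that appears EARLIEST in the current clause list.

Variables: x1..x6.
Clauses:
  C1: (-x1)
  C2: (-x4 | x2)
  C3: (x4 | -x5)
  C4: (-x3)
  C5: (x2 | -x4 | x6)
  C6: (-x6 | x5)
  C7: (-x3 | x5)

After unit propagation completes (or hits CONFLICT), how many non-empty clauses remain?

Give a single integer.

unit clause [-1] forces x1=F; simplify:
  satisfied 1 clause(s); 6 remain; assigned so far: [1]
unit clause [-3] forces x3=F; simplify:
  satisfied 2 clause(s); 4 remain; assigned so far: [1, 3]

Answer: 4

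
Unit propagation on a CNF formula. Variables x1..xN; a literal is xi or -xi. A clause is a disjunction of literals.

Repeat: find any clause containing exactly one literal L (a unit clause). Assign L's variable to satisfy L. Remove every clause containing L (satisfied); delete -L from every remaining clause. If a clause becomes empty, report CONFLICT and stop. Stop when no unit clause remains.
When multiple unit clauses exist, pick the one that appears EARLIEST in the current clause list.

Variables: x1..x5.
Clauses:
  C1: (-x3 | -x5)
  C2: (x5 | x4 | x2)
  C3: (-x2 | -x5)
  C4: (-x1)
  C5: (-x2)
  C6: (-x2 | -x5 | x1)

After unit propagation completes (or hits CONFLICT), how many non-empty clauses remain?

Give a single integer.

unit clause [-1] forces x1=F; simplify:
  drop 1 from [-2, -5, 1] -> [-2, -5]
  satisfied 1 clause(s); 5 remain; assigned so far: [1]
unit clause [-2] forces x2=F; simplify:
  drop 2 from [5, 4, 2] -> [5, 4]
  satisfied 3 clause(s); 2 remain; assigned so far: [1, 2]

Answer: 2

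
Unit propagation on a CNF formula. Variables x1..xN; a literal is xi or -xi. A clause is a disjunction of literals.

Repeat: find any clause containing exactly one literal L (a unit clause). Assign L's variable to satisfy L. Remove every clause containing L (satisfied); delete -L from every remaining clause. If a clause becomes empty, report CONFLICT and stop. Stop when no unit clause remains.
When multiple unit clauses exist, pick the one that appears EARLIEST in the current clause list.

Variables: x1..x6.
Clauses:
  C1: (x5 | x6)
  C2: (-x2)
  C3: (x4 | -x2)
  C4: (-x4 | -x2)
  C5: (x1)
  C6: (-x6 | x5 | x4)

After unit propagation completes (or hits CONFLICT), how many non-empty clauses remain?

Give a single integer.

unit clause [-2] forces x2=F; simplify:
  satisfied 3 clause(s); 3 remain; assigned so far: [2]
unit clause [1] forces x1=T; simplify:
  satisfied 1 clause(s); 2 remain; assigned so far: [1, 2]

Answer: 2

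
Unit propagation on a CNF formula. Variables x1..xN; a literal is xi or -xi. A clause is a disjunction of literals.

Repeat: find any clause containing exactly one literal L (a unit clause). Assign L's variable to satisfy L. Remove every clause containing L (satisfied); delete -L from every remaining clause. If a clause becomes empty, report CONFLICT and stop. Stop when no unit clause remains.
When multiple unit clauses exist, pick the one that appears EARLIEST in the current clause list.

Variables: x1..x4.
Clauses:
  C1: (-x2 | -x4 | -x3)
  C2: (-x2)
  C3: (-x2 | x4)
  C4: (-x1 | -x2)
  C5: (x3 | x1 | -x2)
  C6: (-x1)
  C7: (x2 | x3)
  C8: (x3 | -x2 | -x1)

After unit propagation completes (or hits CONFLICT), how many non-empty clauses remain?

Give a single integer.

Answer: 0

Derivation:
unit clause [-2] forces x2=F; simplify:
  drop 2 from [2, 3] -> [3]
  satisfied 6 clause(s); 2 remain; assigned so far: [2]
unit clause [-1] forces x1=F; simplify:
  satisfied 1 clause(s); 1 remain; assigned so far: [1, 2]
unit clause [3] forces x3=T; simplify:
  satisfied 1 clause(s); 0 remain; assigned so far: [1, 2, 3]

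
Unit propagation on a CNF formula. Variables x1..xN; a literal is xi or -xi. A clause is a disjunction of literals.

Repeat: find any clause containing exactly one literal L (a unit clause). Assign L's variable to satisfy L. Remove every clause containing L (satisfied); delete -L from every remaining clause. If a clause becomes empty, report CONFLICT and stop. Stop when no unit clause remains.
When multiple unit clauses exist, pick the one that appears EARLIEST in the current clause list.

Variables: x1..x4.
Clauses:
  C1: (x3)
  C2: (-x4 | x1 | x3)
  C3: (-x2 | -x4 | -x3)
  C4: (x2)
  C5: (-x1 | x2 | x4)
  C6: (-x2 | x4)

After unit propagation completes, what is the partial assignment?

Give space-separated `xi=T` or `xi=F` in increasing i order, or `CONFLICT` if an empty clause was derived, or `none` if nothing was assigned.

Answer: CONFLICT

Derivation:
unit clause [3] forces x3=T; simplify:
  drop -3 from [-2, -4, -3] -> [-2, -4]
  satisfied 2 clause(s); 4 remain; assigned so far: [3]
unit clause [2] forces x2=T; simplify:
  drop -2 from [-2, -4] -> [-4]
  drop -2 from [-2, 4] -> [4]
  satisfied 2 clause(s); 2 remain; assigned so far: [2, 3]
unit clause [-4] forces x4=F; simplify:
  drop 4 from [4] -> [] (empty!)
  satisfied 1 clause(s); 1 remain; assigned so far: [2, 3, 4]
CONFLICT (empty clause)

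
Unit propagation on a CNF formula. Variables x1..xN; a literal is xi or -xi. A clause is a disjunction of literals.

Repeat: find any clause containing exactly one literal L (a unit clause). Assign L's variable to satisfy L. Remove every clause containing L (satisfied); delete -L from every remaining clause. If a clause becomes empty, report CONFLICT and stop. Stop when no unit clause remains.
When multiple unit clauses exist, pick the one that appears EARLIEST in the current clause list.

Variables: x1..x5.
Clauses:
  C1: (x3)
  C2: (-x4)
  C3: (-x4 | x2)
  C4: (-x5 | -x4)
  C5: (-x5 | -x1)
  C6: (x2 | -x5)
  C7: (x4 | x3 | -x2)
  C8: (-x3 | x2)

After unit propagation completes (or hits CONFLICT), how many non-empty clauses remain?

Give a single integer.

unit clause [3] forces x3=T; simplify:
  drop -3 from [-3, 2] -> [2]
  satisfied 2 clause(s); 6 remain; assigned so far: [3]
unit clause [-4] forces x4=F; simplify:
  satisfied 3 clause(s); 3 remain; assigned so far: [3, 4]
unit clause [2] forces x2=T; simplify:
  satisfied 2 clause(s); 1 remain; assigned so far: [2, 3, 4]

Answer: 1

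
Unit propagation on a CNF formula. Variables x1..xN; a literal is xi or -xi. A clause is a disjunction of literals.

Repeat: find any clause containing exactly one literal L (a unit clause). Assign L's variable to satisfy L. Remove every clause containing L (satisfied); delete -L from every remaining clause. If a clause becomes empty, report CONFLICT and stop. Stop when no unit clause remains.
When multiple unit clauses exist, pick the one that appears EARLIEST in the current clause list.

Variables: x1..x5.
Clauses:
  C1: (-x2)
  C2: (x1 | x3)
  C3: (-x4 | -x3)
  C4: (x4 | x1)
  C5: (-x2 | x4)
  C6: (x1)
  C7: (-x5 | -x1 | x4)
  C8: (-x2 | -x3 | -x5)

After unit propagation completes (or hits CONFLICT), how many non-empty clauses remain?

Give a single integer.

unit clause [-2] forces x2=F; simplify:
  satisfied 3 clause(s); 5 remain; assigned so far: [2]
unit clause [1] forces x1=T; simplify:
  drop -1 from [-5, -1, 4] -> [-5, 4]
  satisfied 3 clause(s); 2 remain; assigned so far: [1, 2]

Answer: 2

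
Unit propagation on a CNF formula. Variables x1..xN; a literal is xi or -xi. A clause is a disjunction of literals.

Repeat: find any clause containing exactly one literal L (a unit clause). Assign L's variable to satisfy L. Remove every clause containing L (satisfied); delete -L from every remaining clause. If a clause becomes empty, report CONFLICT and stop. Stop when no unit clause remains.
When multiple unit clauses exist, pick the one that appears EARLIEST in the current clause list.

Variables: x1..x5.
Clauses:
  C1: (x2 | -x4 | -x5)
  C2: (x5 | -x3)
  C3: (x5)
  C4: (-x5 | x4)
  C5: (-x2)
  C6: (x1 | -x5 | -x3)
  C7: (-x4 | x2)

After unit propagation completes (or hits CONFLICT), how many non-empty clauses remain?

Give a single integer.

Answer: 1

Derivation:
unit clause [5] forces x5=T; simplify:
  drop -5 from [2, -4, -5] -> [2, -4]
  drop -5 from [-5, 4] -> [4]
  drop -5 from [1, -5, -3] -> [1, -3]
  satisfied 2 clause(s); 5 remain; assigned so far: [5]
unit clause [4] forces x4=T; simplify:
  drop -4 from [2, -4] -> [2]
  drop -4 from [-4, 2] -> [2]
  satisfied 1 clause(s); 4 remain; assigned so far: [4, 5]
unit clause [2] forces x2=T; simplify:
  drop -2 from [-2] -> [] (empty!)
  satisfied 2 clause(s); 2 remain; assigned so far: [2, 4, 5]
CONFLICT (empty clause)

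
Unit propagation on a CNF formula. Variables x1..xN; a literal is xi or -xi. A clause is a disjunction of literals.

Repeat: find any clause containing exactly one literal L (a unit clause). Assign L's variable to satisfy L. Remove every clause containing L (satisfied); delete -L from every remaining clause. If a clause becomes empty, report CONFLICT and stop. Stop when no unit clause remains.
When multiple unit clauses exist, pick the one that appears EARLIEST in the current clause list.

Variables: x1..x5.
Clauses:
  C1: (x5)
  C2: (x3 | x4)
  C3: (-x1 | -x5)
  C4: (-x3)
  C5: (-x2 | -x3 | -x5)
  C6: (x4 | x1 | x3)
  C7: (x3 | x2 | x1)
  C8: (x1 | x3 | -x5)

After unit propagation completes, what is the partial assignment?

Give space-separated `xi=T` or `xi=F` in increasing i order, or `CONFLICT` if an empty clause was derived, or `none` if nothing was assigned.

unit clause [5] forces x5=T; simplify:
  drop -5 from [-1, -5] -> [-1]
  drop -5 from [-2, -3, -5] -> [-2, -3]
  drop -5 from [1, 3, -5] -> [1, 3]
  satisfied 1 clause(s); 7 remain; assigned so far: [5]
unit clause [-1] forces x1=F; simplify:
  drop 1 from [4, 1, 3] -> [4, 3]
  drop 1 from [3, 2, 1] -> [3, 2]
  drop 1 from [1, 3] -> [3]
  satisfied 1 clause(s); 6 remain; assigned so far: [1, 5]
unit clause [-3] forces x3=F; simplify:
  drop 3 from [3, 4] -> [4]
  drop 3 from [4, 3] -> [4]
  drop 3 from [3, 2] -> [2]
  drop 3 from [3] -> [] (empty!)
  satisfied 2 clause(s); 4 remain; assigned so far: [1, 3, 5]
CONFLICT (empty clause)

Answer: CONFLICT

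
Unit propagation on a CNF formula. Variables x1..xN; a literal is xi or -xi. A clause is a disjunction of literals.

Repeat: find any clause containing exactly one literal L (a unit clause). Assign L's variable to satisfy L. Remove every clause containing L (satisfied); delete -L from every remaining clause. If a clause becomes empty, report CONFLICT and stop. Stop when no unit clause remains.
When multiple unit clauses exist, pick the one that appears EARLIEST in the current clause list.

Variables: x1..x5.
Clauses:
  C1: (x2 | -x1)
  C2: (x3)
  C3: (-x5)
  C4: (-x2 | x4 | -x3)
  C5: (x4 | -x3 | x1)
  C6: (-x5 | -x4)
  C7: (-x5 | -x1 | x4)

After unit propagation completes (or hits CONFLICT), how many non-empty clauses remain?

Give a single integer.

unit clause [3] forces x3=T; simplify:
  drop -3 from [-2, 4, -3] -> [-2, 4]
  drop -3 from [4, -3, 1] -> [4, 1]
  satisfied 1 clause(s); 6 remain; assigned so far: [3]
unit clause [-5] forces x5=F; simplify:
  satisfied 3 clause(s); 3 remain; assigned so far: [3, 5]

Answer: 3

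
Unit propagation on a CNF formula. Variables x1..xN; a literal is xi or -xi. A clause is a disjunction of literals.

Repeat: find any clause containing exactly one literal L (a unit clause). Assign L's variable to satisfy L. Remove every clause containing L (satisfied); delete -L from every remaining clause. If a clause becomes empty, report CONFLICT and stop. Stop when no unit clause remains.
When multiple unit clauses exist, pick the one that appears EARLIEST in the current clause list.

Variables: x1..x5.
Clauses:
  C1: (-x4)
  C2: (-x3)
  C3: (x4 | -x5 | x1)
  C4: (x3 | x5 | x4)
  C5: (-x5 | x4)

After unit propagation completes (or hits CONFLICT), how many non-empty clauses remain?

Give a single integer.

Answer: 1

Derivation:
unit clause [-4] forces x4=F; simplify:
  drop 4 from [4, -5, 1] -> [-5, 1]
  drop 4 from [3, 5, 4] -> [3, 5]
  drop 4 from [-5, 4] -> [-5]
  satisfied 1 clause(s); 4 remain; assigned so far: [4]
unit clause [-3] forces x3=F; simplify:
  drop 3 from [3, 5] -> [5]
  satisfied 1 clause(s); 3 remain; assigned so far: [3, 4]
unit clause [5] forces x5=T; simplify:
  drop -5 from [-5, 1] -> [1]
  drop -5 from [-5] -> [] (empty!)
  satisfied 1 clause(s); 2 remain; assigned so far: [3, 4, 5]
CONFLICT (empty clause)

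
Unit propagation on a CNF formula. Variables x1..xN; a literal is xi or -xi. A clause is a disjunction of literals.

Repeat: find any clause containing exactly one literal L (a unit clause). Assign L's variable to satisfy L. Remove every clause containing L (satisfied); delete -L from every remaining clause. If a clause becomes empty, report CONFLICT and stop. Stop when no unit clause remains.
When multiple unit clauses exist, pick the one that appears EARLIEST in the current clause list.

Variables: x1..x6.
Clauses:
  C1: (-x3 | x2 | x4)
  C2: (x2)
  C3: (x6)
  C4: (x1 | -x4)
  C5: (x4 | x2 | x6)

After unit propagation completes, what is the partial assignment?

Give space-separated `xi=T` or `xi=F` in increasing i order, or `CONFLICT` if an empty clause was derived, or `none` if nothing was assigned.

Answer: x2=T x6=T

Derivation:
unit clause [2] forces x2=T; simplify:
  satisfied 3 clause(s); 2 remain; assigned so far: [2]
unit clause [6] forces x6=T; simplify:
  satisfied 1 clause(s); 1 remain; assigned so far: [2, 6]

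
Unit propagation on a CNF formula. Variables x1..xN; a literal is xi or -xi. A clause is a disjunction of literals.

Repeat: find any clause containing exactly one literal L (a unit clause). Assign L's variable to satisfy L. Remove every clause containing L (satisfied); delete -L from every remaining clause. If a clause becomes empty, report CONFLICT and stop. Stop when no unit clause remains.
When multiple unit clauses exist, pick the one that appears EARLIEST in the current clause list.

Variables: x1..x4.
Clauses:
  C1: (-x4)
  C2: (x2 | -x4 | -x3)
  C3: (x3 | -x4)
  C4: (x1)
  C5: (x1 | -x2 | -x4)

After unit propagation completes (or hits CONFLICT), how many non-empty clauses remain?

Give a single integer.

unit clause [-4] forces x4=F; simplify:
  satisfied 4 clause(s); 1 remain; assigned so far: [4]
unit clause [1] forces x1=T; simplify:
  satisfied 1 clause(s); 0 remain; assigned so far: [1, 4]

Answer: 0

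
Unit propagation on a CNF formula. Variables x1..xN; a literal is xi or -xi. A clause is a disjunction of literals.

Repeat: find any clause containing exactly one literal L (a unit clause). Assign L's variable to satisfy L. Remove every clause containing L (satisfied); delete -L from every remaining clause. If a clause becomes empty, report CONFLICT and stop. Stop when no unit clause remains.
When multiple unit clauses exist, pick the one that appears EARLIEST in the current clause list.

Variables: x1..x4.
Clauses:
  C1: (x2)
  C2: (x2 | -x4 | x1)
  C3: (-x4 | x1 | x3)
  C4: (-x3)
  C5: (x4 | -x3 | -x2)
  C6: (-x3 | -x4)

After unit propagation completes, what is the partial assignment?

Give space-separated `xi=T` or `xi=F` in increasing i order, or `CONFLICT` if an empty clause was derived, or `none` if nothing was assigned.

unit clause [2] forces x2=T; simplify:
  drop -2 from [4, -3, -2] -> [4, -3]
  satisfied 2 clause(s); 4 remain; assigned so far: [2]
unit clause [-3] forces x3=F; simplify:
  drop 3 from [-4, 1, 3] -> [-4, 1]
  satisfied 3 clause(s); 1 remain; assigned so far: [2, 3]

Answer: x2=T x3=F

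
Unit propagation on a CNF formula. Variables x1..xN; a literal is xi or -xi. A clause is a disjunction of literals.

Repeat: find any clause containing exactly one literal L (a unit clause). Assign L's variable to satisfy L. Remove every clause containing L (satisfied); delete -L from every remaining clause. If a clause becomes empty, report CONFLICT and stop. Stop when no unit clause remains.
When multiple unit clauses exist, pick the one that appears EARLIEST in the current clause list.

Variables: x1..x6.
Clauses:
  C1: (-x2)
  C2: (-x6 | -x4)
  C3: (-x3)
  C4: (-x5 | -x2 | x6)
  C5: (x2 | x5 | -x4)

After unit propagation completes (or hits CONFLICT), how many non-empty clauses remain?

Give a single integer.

unit clause [-2] forces x2=F; simplify:
  drop 2 from [2, 5, -4] -> [5, -4]
  satisfied 2 clause(s); 3 remain; assigned so far: [2]
unit clause [-3] forces x3=F; simplify:
  satisfied 1 clause(s); 2 remain; assigned so far: [2, 3]

Answer: 2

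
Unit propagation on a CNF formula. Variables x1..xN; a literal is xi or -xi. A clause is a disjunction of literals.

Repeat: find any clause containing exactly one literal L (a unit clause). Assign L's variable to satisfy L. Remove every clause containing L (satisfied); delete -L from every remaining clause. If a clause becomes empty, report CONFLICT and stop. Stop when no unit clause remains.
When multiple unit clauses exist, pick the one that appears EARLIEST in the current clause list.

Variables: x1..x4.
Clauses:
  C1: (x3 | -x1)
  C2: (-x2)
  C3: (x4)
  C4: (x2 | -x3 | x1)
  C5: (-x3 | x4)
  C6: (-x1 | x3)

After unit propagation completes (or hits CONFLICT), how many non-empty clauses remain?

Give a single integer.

Answer: 3

Derivation:
unit clause [-2] forces x2=F; simplify:
  drop 2 from [2, -3, 1] -> [-3, 1]
  satisfied 1 clause(s); 5 remain; assigned so far: [2]
unit clause [4] forces x4=T; simplify:
  satisfied 2 clause(s); 3 remain; assigned so far: [2, 4]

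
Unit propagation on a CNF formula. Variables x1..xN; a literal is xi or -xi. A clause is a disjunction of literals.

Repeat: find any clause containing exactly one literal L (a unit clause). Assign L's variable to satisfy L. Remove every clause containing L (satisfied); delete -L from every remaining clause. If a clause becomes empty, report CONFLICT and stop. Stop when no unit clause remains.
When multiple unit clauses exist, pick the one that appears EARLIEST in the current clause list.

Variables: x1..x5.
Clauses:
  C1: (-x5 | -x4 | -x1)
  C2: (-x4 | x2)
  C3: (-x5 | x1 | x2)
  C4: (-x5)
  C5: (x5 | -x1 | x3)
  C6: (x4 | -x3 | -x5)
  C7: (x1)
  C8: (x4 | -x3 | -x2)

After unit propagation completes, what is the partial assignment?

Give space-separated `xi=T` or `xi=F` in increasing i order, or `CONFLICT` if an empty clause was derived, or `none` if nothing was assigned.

Answer: x1=T x3=T x5=F

Derivation:
unit clause [-5] forces x5=F; simplify:
  drop 5 from [5, -1, 3] -> [-1, 3]
  satisfied 4 clause(s); 4 remain; assigned so far: [5]
unit clause [1] forces x1=T; simplify:
  drop -1 from [-1, 3] -> [3]
  satisfied 1 clause(s); 3 remain; assigned so far: [1, 5]
unit clause [3] forces x3=T; simplify:
  drop -3 from [4, -3, -2] -> [4, -2]
  satisfied 1 clause(s); 2 remain; assigned so far: [1, 3, 5]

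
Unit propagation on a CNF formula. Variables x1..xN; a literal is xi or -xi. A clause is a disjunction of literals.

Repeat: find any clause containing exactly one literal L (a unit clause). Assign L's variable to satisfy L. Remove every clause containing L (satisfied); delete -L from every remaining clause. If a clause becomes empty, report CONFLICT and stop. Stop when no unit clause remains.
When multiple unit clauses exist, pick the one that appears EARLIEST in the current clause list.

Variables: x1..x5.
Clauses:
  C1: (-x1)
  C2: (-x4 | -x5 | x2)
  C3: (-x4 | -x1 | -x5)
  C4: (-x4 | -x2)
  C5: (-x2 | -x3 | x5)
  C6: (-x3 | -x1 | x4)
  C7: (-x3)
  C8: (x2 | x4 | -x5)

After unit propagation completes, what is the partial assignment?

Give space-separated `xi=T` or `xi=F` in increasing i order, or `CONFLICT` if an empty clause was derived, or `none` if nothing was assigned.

unit clause [-1] forces x1=F; simplify:
  satisfied 3 clause(s); 5 remain; assigned so far: [1]
unit clause [-3] forces x3=F; simplify:
  satisfied 2 clause(s); 3 remain; assigned so far: [1, 3]

Answer: x1=F x3=F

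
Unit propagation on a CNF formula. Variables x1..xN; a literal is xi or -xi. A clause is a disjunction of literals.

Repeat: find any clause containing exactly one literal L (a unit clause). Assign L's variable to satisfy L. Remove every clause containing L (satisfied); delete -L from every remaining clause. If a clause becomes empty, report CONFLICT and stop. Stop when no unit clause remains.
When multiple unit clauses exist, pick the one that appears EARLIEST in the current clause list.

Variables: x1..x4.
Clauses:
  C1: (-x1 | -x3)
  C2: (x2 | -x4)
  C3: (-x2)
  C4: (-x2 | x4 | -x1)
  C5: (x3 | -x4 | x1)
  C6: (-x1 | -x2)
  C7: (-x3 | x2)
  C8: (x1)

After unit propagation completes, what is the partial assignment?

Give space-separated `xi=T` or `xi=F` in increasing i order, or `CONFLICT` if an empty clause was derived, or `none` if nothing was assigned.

unit clause [-2] forces x2=F; simplify:
  drop 2 from [2, -4] -> [-4]
  drop 2 from [-3, 2] -> [-3]
  satisfied 3 clause(s); 5 remain; assigned so far: [2]
unit clause [-4] forces x4=F; simplify:
  satisfied 2 clause(s); 3 remain; assigned so far: [2, 4]
unit clause [-3] forces x3=F; simplify:
  satisfied 2 clause(s); 1 remain; assigned so far: [2, 3, 4]
unit clause [1] forces x1=T; simplify:
  satisfied 1 clause(s); 0 remain; assigned so far: [1, 2, 3, 4]

Answer: x1=T x2=F x3=F x4=F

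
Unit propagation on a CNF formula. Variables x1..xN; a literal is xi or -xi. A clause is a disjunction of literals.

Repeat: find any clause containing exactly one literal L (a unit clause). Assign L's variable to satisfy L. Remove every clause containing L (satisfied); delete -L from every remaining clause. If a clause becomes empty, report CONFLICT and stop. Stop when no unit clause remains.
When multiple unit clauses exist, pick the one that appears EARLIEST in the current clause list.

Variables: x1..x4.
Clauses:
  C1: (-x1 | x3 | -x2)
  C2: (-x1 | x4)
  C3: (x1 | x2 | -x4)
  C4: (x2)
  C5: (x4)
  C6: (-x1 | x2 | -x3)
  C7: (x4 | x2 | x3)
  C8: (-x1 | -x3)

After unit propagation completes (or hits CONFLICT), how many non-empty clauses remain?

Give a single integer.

unit clause [2] forces x2=T; simplify:
  drop -2 from [-1, 3, -2] -> [-1, 3]
  satisfied 4 clause(s); 4 remain; assigned so far: [2]
unit clause [4] forces x4=T; simplify:
  satisfied 2 clause(s); 2 remain; assigned so far: [2, 4]

Answer: 2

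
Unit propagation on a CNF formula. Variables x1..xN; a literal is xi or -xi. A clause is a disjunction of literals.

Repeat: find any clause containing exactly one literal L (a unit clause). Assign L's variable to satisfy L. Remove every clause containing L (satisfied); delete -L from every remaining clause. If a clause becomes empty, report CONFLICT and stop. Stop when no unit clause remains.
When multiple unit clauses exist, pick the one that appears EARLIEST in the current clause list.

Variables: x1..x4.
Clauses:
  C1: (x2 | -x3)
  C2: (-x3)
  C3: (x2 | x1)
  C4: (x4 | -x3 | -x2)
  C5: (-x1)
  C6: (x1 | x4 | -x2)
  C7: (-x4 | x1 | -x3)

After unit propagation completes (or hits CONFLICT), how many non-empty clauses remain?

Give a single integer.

unit clause [-3] forces x3=F; simplify:
  satisfied 4 clause(s); 3 remain; assigned so far: [3]
unit clause [-1] forces x1=F; simplify:
  drop 1 from [2, 1] -> [2]
  drop 1 from [1, 4, -2] -> [4, -2]
  satisfied 1 clause(s); 2 remain; assigned so far: [1, 3]
unit clause [2] forces x2=T; simplify:
  drop -2 from [4, -2] -> [4]
  satisfied 1 clause(s); 1 remain; assigned so far: [1, 2, 3]
unit clause [4] forces x4=T; simplify:
  satisfied 1 clause(s); 0 remain; assigned so far: [1, 2, 3, 4]

Answer: 0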